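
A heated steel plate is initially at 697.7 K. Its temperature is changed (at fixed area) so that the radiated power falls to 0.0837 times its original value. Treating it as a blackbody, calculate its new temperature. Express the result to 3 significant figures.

P ∝ T⁴, so T₂/T₁ = (P₂/P₁)^(1/4) = (0.0837)^(1/4) = 0.537875.
T₂ = 697.7 × 0.537875 = 375 K.

T₂ ≈ 375 K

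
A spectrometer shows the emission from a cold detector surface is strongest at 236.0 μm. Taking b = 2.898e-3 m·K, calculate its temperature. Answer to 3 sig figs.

Wien's law gives T = b/λ_max = (2.898×10⁻³ m·K)/(2.360×10⁻⁴ m) = 12.3 K.

T ≈ 12.3 K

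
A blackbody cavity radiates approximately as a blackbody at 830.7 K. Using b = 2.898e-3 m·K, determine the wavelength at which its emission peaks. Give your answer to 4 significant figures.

λ_max ≈ 3.489 μm

Wien's displacement law: λ_max = b/T = (2.898×10⁻³ m·K)/(830.7 K) = 3.4886×10⁻⁶ m.
That is 3.489 μm, in the infrared range.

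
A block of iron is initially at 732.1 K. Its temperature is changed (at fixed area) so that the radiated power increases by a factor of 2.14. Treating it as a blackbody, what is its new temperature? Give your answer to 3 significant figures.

T₂ ≈ 885 K

P ∝ T⁴, so T₂/T₁ = (P₂/P₁)^(1/4) = (2.14)^(1/4) = 1.20949.
T₂ = 732.1 × 1.20949 = 885 K.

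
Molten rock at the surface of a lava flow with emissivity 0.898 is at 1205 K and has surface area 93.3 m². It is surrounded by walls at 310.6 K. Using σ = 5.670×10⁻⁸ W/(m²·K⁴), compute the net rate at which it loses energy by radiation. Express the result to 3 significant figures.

Net loss ≈ 9.97×10⁶ W

Area A = 93.3 m².
Net radiated power P_net = εσA(T⁴ − T₀⁴) = 0.898×5.670×10⁻⁸×93.3×(1205⁴ − 310.6⁴).
T⁴ − T₀⁴ = 2.10838×10¹² − 9.30692×10⁹ = 2.09907×10¹² K⁴, so P_net = 9.97×10⁶ W.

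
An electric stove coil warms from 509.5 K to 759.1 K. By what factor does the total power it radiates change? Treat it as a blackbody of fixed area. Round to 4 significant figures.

P₂/P₁ ≈ 4.927

P ∝ T⁴, so P₂/P₁ = (T₂/T₁)⁴ = (759.1/509.5)⁴ = (1.48989)⁴ = 4.927.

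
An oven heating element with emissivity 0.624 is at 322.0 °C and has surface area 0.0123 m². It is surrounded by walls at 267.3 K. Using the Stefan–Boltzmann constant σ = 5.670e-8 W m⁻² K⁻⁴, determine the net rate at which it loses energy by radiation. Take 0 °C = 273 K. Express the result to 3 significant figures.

T = 322.0 °C + 273 = 595.0 K.
Area A = 0.0123 m².
Net radiated power P_net = εσA(T⁴ − T₀⁴) = 0.624×5.670×10⁻⁸×0.0123×(595.0⁴ − 267.3⁴).
T⁴ − T₀⁴ = 1.25334×10¹¹ − 5.10500×10⁹ = 1.20229×10¹¹ K⁴, so P_net = 52.3 W.

Net loss ≈ 52.3 W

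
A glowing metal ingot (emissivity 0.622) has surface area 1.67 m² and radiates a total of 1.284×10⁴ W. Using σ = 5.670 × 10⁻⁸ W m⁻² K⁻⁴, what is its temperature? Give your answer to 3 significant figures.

T ≈ 683 K

Area A = 1.67 m².
P = εσAT⁴ ⇒ T = (P/(εσA))^(1/4) = (1.284×10⁴/(0.622×5.670×10⁻⁸×1.67))^(1/4) = 683 K.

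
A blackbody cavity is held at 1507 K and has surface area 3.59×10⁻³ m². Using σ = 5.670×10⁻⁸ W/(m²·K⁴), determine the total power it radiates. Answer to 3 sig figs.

Area A = 3.59×10⁻³ m².
P = σAT⁴ = 5.670×10⁻⁸ × 3.59×10⁻³ × (1507)⁴ = 1.05×10³ W.

P ≈ 1.05×10³ W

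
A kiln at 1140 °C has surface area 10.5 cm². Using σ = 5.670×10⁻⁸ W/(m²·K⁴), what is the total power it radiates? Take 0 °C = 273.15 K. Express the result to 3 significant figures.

P ≈ 237 W

T = 1140 °C + 273.15 = 1413.15 K.
Area A = 10.5 cm² = 1.05×10⁻³ m².
P = σAT⁴ = 5.670×10⁻⁸ × 1.05×10⁻³ × (1413.15)⁴ = 237 W.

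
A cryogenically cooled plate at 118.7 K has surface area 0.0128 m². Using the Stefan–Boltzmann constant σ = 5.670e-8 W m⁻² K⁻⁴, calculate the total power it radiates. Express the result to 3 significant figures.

Area A = 0.0128 m².
P = σAT⁴ = 5.670×10⁻⁸ × 0.0128 × (118.7)⁴ = 0.144 W.

P ≈ 0.144 W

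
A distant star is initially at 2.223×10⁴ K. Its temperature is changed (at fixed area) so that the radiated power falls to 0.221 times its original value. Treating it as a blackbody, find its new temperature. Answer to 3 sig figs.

T₂ ≈ 1.52×10⁴ K

P ∝ T⁴, so T₂/T₁ = (P₂/P₁)^(1/4) = (0.221)^(1/4) = 0.685643.
T₂ = 2.223×10⁴ × 0.685643 = 1.52×10⁴ K.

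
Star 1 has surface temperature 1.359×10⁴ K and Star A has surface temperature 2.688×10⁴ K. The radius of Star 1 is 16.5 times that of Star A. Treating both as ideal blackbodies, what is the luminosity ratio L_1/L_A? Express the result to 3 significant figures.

L ∝ R²T⁴, so L_1/L_A = (R_1/R_A)²(T_1/T_A)⁴ = (16.5)² × (1.359×10⁴/2.688×10⁴)⁴ = 272.25 × 0.0653372 = 17.8.

L_1/L_A ≈ 17.8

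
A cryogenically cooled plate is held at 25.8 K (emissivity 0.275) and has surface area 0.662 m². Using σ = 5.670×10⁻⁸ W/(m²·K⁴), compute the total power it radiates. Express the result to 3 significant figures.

P ≈ 4.57×10⁻³ W

Area A = 0.662 m².
P = εσAT⁴ = 0.275 × 5.670×10⁻⁸ × 0.662 × (25.8)⁴ = 4.57×10⁻³ W.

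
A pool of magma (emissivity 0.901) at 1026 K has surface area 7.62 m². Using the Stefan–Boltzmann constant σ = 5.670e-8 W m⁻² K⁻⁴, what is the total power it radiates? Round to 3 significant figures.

Area A = 7.62 m².
P = εσAT⁴ = 0.901 × 5.670×10⁻⁸ × 7.62 × (1026)⁴ = 4.31×10⁵ W.

P ≈ 4.31×10⁵ W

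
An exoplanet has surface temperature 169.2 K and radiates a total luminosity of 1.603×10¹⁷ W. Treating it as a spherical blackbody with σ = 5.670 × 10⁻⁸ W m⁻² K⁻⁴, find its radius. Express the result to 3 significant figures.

R ≈ 1.66×10⁷ m

L = 4πR²σT⁴ ⇒ R = √(L/(4πσT⁴)).
σT⁴ = 46.4713 W/m², so R = √(1.603×10¹⁷/(4π×46.4713)) = 1.66×10⁷ m.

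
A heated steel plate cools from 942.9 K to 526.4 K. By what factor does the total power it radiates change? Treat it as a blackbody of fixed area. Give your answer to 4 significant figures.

P ∝ T⁴, so P₂/P₁ = (T₂/T₁)⁴ = (526.4/942.9)⁴ = (0.558278)⁴ = 0.09714.

P₂/P₁ ≈ 0.09714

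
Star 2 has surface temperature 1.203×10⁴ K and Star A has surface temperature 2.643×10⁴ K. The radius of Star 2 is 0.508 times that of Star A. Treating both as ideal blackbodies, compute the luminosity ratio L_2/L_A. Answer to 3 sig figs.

L_2/L_A ≈ 0.0111

L ∝ R²T⁴, so L_2/L_A = (R_2/R_A)²(T_2/T_A)⁴ = (0.508)² × (1.203×10⁴/2.643×10⁴)⁴ = 0.258064 × 0.0429214 = 0.0111.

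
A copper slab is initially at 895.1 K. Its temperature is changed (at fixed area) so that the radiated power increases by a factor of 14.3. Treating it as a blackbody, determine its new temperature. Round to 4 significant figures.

T₂ ≈ 1741 K

P ∝ T⁴, so T₂/T₁ = (P₂/P₁)^(1/4) = (14.3)^(1/4) = 1.94462.
T₂ = 895.1 × 1.94462 = 1741 K.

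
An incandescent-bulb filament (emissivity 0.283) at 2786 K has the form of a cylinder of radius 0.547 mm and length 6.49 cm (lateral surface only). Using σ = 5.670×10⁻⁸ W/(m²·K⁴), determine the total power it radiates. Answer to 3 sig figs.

P ≈ 216 W

Lateral area A = 2πrL = 2π×5.47×10⁻⁴×0.0649 = 2.23055×10⁻⁴ m².
P = εσAT⁴ = 0.283 × 5.670×10⁻⁸ × 2.23055×10⁻⁴ × (2786)⁴ = 216 W.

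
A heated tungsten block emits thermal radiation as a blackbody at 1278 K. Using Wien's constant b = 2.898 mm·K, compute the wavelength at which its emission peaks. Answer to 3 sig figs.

λ_max ≈ 2.27 μm

Wien's displacement law: λ_max = b/T = (2.898×10⁻³ m·K)/(1278 K) = 2.268×10⁻⁶ m.
That is 2.27 μm, in the infrared range.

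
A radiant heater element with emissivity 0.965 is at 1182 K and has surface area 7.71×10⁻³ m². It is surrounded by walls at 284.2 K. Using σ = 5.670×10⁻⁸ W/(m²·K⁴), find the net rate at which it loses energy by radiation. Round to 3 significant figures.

Net loss ≈ 821 W

Area A = 7.71×10⁻³ m².
Net radiated power P_net = εσA(T⁴ − T₀⁴) = 0.965×5.670×10⁻⁸×7.71×10⁻³×(1182⁴ − 284.2⁴).
T⁴ − T₀⁴ = 1.95196×10¹² − 6.52373×10⁹ = 1.94544×10¹² K⁴, so P_net = 821 W.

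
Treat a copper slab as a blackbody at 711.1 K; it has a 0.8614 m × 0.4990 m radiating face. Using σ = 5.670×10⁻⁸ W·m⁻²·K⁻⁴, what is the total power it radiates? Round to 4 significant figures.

P ≈ 6232 W

Area A = 0.8614 × 0.4990 = 0.429839 m².
P = σAT⁴ = 5.670×10⁻⁸ × 0.429839 × (711.1)⁴ = 6232 W.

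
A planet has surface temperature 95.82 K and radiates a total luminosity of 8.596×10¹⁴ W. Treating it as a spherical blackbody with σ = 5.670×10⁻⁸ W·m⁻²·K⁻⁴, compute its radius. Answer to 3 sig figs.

R ≈ 3.78×10⁶ m

L = 4πR²σT⁴ ⇒ R = √(L/(4πσT⁴)).
σT⁴ = 4.77978 W/m², so R = √(8.596×10¹⁴/(4π×4.77978)) = 3.78×10⁶ m.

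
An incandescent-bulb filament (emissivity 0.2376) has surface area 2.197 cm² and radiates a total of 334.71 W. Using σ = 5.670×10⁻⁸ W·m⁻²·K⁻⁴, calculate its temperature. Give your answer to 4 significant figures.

Area A = 2.197 cm² = 2.197×10⁻⁴ m².
P = εσAT⁴ ⇒ T = (P/(εσA))^(1/4) = (334.71/(0.2376×5.670×10⁻⁸×2.197×10⁻⁴))^(1/4) = 3261 K.

T ≈ 3261 K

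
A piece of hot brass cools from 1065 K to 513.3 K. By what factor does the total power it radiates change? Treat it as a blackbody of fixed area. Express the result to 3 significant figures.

P₂/P₁ ≈ 0.0540

P ∝ T⁴, so P₂/P₁ = (T₂/T₁)⁴ = (513.3/1065)⁴ = (0.481972)⁴ = 0.0540.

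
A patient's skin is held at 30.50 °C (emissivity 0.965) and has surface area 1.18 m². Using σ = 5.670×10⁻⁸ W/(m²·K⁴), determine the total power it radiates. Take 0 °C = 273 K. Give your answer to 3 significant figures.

P ≈ 548 W

T = 30.50 °C + 273 = 303.50 K.
Area A = 1.18 m².
P = εσAT⁴ = 0.965 × 5.670×10⁻⁸ × 1.18 × (303.50)⁴ = 548 W.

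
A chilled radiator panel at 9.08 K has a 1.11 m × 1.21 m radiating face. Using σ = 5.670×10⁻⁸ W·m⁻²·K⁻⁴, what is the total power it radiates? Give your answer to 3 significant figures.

P ≈ 5.18×10⁻⁴ W

Area A = 1.11 × 1.21 = 1.3431 m².
P = σAT⁴ = 5.670×10⁻⁸ × 1.3431 × (9.08)⁴ = 5.18×10⁻⁴ W.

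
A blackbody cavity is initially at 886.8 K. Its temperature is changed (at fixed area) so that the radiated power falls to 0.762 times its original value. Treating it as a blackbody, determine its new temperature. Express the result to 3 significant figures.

P ∝ T⁴, so T₂/T₁ = (P₂/P₁)^(1/4) = (0.762)^(1/4) = 0.934305.
T₂ = 886.8 × 0.934305 = 829 K.

T₂ ≈ 829 K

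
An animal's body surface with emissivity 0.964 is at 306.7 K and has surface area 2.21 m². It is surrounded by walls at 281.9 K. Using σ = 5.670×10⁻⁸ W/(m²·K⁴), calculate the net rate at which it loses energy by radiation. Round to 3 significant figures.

Area A = 2.21 m².
Net radiated power P_net = εσA(T⁴ − T₀⁴) = 0.964×5.670×10⁻⁸×2.21×(306.7⁴ − 281.9⁴).
T⁴ − T₀⁴ = 8.84820×10⁹ − 6.31510×10⁹ = 2.53310×10⁹ K⁴, so P_net = 306 W.

Net loss ≈ 306 W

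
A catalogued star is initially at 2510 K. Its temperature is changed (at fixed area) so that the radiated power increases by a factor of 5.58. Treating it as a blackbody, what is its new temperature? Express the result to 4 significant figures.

P ∝ T⁴, so T₂/T₁ = (P₂/P₁)^(1/4) = (5.58)^(1/4) = 1.53695.
T₂ = 2510 × 1.53695 = 3858 K.

T₂ ≈ 3858 K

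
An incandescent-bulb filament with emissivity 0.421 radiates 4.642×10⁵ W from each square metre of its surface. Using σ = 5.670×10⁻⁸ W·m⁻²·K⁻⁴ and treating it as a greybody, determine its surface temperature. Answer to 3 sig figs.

T ≈ 2.10×10³ K

I = εσT⁴, so T = (I/εσ)^(1/4) = (4.642×10⁵/(0.421×5.670×10⁻⁸))^(1/4) = 2.10×10³ K.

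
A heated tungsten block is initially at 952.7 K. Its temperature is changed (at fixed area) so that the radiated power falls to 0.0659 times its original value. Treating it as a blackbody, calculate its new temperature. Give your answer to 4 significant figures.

T₂ ≈ 482.7 K

P ∝ T⁴, so T₂/T₁ = (P₂/P₁)^(1/4) = (0.0659)^(1/4) = 0.506666.
T₂ = 952.7 × 0.506666 = 482.7 K.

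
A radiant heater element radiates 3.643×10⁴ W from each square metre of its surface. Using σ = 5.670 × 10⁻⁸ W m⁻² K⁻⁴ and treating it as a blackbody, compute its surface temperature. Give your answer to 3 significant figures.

T ≈ 895 K

I = σT⁴, so T = (I/σ)^(1/4) = (3.643×10⁴/(5.670×10⁻⁸))^(1/4) = 895 K.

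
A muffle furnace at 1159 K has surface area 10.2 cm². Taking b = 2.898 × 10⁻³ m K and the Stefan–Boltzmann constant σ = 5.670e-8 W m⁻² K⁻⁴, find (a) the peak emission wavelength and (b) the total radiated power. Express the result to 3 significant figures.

(a) λ_max = b/T = 2.898×10⁻³/1159 = 2.500×10⁻⁶ m = 2.50×10³ nm.
Area A = 10.2 cm² = 1.02×10⁻³ m².
(b) P = σAT⁴ = 5.670×10⁻⁸×1.02×10⁻³×(1159)⁴ = 104 W.

λ_max ≈ 2.50×10³ nm; P ≈ 104 W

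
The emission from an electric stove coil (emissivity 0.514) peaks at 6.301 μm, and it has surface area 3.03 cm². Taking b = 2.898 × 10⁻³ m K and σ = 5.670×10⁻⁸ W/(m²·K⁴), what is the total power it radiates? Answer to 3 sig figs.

Wien's law: T = b/λ_max = 2.898×10⁻³/6.301×10⁻⁶ = 459.927 K.
Area A = 3.03 cm² = 3.03×10⁻⁴ m².
Then P = εσAT⁴ = 0.514×5.670×10⁻⁸×3.03×10⁻⁴×(459.927)⁴ = 0.395 W.

P ≈ 0.395 W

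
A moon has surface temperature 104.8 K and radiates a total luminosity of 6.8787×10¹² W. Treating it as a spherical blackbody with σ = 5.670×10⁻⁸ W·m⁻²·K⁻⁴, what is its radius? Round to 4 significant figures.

L = 4πR²σT⁴ ⇒ R = √(L/(4πσT⁴)).
σT⁴ = 6.83956 W/m², so R = √(6.8787×10¹²/(4π×6.83956)) = 2.829×10⁵ m.

R ≈ 2.829×10⁵ m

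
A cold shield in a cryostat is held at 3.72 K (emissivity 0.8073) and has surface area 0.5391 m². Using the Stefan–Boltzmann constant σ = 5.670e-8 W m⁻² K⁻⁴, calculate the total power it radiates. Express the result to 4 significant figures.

Area A = 0.5391 m².
P = εσAT⁴ = 0.8073 × 5.670×10⁻⁸ × 0.5391 × (3.72)⁴ = 4.726×10⁻⁶ W.

P ≈ 4.726×10⁻⁶ W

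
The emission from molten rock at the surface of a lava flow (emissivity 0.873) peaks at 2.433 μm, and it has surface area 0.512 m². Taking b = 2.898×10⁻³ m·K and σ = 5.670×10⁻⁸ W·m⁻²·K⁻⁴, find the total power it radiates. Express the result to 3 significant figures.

P ≈ 5.10×10⁴ W

Wien's law: T = b/λ_max = 2.898×10⁻³/2.433×10⁻⁶ = 1191.12 K.
Area A = 0.512 m².
Then P = εσAT⁴ = 0.873×5.670×10⁻⁸×0.512×(1191.12)⁴ = 5.10×10⁴ W.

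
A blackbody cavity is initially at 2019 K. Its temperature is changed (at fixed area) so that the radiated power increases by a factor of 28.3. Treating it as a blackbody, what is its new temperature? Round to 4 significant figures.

P ∝ T⁴, so T₂/T₁ = (P₂/P₁)^(1/4) = (28.3)^(1/4) = 2.30646.
T₂ = 2019 × 2.30646 = 4657 K.

T₂ ≈ 4657 K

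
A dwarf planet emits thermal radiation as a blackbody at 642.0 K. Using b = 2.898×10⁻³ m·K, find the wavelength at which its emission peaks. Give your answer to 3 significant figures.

λ_max ≈ 4.51 μm

Wien's displacement law: λ_max = b/T = (2.898×10⁻³ m·K)/(642.0 K) = 4.514×10⁻⁶ m.
That is 4.51 μm, in the infrared range.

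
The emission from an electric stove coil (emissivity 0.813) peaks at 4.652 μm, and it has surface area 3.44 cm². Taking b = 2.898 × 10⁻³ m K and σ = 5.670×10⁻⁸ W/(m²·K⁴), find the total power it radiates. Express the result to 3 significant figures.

P ≈ 2.39 W

Wien's law: T = b/λ_max = 2.898×10⁻³/4.652×10⁻⁶ = 622.958 K.
Area A = 3.44 cm² = 3.44×10⁻⁴ m².
Then P = εσAT⁴ = 0.813×5.670×10⁻⁸×3.44×10⁻⁴×(622.958)⁴ = 2.39 W.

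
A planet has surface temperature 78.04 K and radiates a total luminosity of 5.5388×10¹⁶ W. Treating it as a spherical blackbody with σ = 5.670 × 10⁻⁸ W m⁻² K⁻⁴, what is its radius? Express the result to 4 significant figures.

R ≈ 4.578×10⁷ m

L = 4πR²σT⁴ ⇒ R = √(L/(4πσT⁴)).
σT⁴ = 2.10306 W/m², so R = √(5.5388×10¹⁶/(4π×2.10306)) = 4.578×10⁷ m.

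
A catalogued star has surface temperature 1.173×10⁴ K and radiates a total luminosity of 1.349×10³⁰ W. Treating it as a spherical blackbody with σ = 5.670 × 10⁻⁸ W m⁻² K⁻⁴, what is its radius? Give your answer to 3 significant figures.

R ≈ 1.00×10¹⁰ m

L = 4πR²σT⁴ ⇒ R = √(L/(4πσT⁴)).
σT⁴ = 1.07343×10⁹ W/m², so R = √(1.349×10³⁰/(4π×1.07343×10⁹)) = 1.00×10¹⁰ m.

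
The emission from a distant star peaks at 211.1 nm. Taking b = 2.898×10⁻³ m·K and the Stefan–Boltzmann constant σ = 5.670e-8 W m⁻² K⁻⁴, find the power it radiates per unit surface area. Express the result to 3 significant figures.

Wien's law: T = b/λ_max = 2.898×10⁻³/2.111×10⁻⁷ = 13728.1 K.
Then I = σT⁴ = 5.670×10⁻⁸×(13728.1)⁴ = 2.01×10⁹ W/m².

I ≈ 2.01×10⁹ W/m²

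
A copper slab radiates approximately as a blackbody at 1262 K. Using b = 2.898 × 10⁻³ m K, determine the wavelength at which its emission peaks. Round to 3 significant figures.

Wien's displacement law: λ_max = b/T = (2.898×10⁻³ m·K)/(1262 K) = 2.296×10⁻⁶ m.
That is 2.30 μm, in the infrared range.

λ_max ≈ 2.30 μm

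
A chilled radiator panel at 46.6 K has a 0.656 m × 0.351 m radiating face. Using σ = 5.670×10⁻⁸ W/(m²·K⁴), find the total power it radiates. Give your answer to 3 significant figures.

P ≈ 0.0616 W

Area A = 0.656 × 0.351 = 0.230256 m².
P = σAT⁴ = 5.670×10⁻⁸ × 0.230256 × (46.6)⁴ = 0.0616 W.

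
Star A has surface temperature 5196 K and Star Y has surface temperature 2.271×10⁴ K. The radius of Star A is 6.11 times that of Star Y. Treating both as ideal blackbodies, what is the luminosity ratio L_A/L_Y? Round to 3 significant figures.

L_A/L_Y ≈ 0.102

L ∝ R²T⁴, so L_A/L_Y = (R_A/R_Y)²(T_A/T_Y)⁴ = (6.11)² × (5196/2.271×10⁴)⁴ = 37.3321 × 2.74036×10⁻³ = 0.102.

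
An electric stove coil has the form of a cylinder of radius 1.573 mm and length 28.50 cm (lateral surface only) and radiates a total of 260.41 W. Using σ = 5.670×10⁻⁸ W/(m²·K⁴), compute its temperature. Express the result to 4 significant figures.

Lateral area A = 2πrL = 2π×1.573×10⁻³×0.2850 = 2.81678×10⁻³ m².
P = σAT⁴ ⇒ T = (P/(σA))^(1/4) = (260.41/(5.670×10⁻⁸×2.81678×10⁻³))^(1/4) = 1130 K.

T ≈ 1130 K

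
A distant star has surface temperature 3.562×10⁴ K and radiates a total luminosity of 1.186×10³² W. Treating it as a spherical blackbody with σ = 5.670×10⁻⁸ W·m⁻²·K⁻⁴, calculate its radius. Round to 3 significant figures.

L = 4πR²σT⁴ ⇒ R = √(L/(4πσT⁴)).
σT⁴ = 9.12764×10¹⁰ W/m², so R = √(1.186×10³²/(4π×9.12764×10¹⁰)) = 1.02×10¹⁰ m.

R ≈ 1.02×10¹⁰ m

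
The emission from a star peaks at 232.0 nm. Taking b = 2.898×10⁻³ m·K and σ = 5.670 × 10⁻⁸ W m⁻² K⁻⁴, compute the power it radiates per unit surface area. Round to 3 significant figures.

Wien's law: T = b/λ_max = 2.898×10⁻³/2.320×10⁻⁷ = 12491.4 K.
Then I = σT⁴ = 5.670×10⁻⁸×(12491.4)⁴ = 1.38×10⁹ W/m².

I ≈ 1.38×10⁹ W/m²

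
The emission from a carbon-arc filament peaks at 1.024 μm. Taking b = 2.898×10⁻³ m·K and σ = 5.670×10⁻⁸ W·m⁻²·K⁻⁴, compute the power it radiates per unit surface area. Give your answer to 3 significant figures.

I ≈ 3.64×10⁶ W/m²

Wien's law: T = b/λ_max = 2.898×10⁻³/1.024×10⁻⁶ = 2830.08 K.
Then I = σT⁴ = 5.670×10⁻⁸×(2830.08)⁴ = 3.64×10⁶ W/m².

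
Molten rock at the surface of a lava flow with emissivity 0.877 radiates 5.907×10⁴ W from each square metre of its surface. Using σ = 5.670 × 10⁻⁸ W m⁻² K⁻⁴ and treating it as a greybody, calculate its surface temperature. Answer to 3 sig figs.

T ≈ 1.04×10³ K

I = εσT⁴, so T = (I/εσ)^(1/4) = (5.907×10⁴/(0.877×5.670×10⁻⁸))^(1/4) = 1.04×10³ K.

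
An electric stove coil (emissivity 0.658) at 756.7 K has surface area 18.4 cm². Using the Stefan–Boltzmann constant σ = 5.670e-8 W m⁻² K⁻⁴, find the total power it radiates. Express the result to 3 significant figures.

Area A = 18.4 cm² = 1.84×10⁻³ m².
P = εσAT⁴ = 0.658 × 5.670×10⁻⁸ × 1.84×10⁻³ × (756.7)⁴ = 22.5 W.

P ≈ 22.5 W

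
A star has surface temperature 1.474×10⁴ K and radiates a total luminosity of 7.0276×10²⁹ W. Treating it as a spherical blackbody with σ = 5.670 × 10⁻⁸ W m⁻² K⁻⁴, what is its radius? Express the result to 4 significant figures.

R ≈ 4.571×10⁹ m

L = 4πR²σT⁴ ⇒ R = √(L/(4πσT⁴)).
σT⁴ = 2.67654×10⁹ W/m², so R = √(7.0276×10²⁹/(4π×2.67654×10⁹)) = 4.571×10⁹ m.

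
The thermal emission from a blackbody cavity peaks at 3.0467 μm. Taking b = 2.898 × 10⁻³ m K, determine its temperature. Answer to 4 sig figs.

T ≈ 951.2 K

Wien's law gives T = b/λ_max = (2.898×10⁻³ m·K)/(3.0467×10⁻⁶ m) = 951.2 K.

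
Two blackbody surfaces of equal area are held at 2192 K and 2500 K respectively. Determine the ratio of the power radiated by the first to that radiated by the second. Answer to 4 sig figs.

P₁/P₂ ≈ 0.5910

With equal areas, P₁/P₂ = (T₁/T₂)⁴ = (2192/2500)⁴ = 0.5910.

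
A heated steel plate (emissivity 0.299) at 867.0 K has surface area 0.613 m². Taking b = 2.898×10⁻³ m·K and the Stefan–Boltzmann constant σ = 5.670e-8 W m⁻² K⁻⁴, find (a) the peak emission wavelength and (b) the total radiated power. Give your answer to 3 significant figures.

(a) λ_max = b/T = 2.898×10⁻³/867.0 = 3.343×10⁻⁶ m = 3.34 μm.
Area A = 0.613 m².
(b) P = εσAT⁴ = 0.299×5.670×10⁻⁸×0.613×(867.0)⁴ = 5.87×10³ W.

λ_max ≈ 3.34 μm; P ≈ 5.87×10³ W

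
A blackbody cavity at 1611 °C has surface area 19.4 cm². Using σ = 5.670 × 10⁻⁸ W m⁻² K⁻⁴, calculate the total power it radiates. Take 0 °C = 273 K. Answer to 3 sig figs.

T = 1611 °C + 273 = 1884 K.
Area A = 19.4 cm² = 1.94×10⁻³ m².
P = σAT⁴ = 5.670×10⁻⁸ × 1.94×10⁻³ × (1884)⁴ = 1.39×10³ W.

P ≈ 1.39×10³ W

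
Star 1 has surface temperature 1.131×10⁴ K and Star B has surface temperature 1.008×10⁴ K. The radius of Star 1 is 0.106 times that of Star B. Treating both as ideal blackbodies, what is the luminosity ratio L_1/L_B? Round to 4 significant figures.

L_1/L_B ≈ 0.01781

L ∝ R²T⁴, so L_1/L_B = (R_1/R_B)²(T_1/T_B)⁴ = (0.106)² × (1.131×10⁴/1.008×10⁴)⁴ = 0.011236 × 1.58492 = 0.01781.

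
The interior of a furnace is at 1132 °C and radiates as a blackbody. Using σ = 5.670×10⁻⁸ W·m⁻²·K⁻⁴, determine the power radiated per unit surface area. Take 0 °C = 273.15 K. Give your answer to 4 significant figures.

I ≈ 2.210×10⁵ W/m²

T = 1132 °C + 273.15 = 1405.15 K.
Stefan–Boltzmann: I = σT⁴ = 5.670×10⁻⁸ × (1405.15)⁴ = 2.210×10⁵ W/m².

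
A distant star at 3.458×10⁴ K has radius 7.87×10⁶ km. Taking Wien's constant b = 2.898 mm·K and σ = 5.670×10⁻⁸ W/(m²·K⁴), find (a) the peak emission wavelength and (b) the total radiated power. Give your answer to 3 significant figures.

λ_max ≈ 83.8 nm; P ≈ 6.31×10³¹ W

(a) λ_max = b/T = 2.898×10⁻³/3.458×10⁴ = 8.381×10⁻⁸ m = 83.8 nm.
Surface area A = 4πR² = 4π(7.87×10⁹ m)² = 7.78322×10²⁰ m².
(b) P = σAT⁴ = 5.670×10⁻⁸×7.78322×10²⁰×(3.458×10⁴)⁴ = 6.31×10³¹ W.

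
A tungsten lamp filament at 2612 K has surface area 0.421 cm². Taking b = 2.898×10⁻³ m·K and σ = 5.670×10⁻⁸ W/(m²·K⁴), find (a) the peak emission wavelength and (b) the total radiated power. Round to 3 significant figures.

(a) λ_max = b/T = 2.898×10⁻³/2612 = 1.109×10⁻⁶ m = 1.11×10³ nm.
Area A = 0.421 cm² = 4.21×10⁻⁵ m².
(b) P = σAT⁴ = 5.670×10⁻⁸×4.21×10⁻⁵×(2612)⁴ = 111 W.

λ_max ≈ 1.11×10³ nm; P ≈ 111 W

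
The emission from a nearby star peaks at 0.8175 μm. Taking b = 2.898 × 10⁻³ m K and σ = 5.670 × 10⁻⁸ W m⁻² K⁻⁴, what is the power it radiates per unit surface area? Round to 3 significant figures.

I ≈ 8.95×10⁶ W/m²

Wien's law: T = b/λ_max = 2.898×10⁻³/8.175×10⁻⁷ = 3544.95 K.
Then I = σT⁴ = 5.670×10⁻⁸×(3544.95)⁴ = 8.95×10⁶ W/m².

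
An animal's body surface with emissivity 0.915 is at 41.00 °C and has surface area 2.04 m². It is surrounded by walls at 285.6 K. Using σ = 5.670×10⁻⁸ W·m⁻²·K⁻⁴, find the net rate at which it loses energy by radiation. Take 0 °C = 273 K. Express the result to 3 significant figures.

Net loss ≈ 325 W

T = 41.00 °C + 273 = 314.00 K.
Area A = 2.04 m².
Net radiated power P_net = εσA(T⁴ − T₀⁴) = 0.915×5.670×10⁻⁸×2.04×(314.00⁴ − 285.6⁴).
T⁴ − T₀⁴ = 9.72117×10⁹ − 6.65323×10⁹ = 3.06794×10⁹ K⁴, so P_net = 325 W.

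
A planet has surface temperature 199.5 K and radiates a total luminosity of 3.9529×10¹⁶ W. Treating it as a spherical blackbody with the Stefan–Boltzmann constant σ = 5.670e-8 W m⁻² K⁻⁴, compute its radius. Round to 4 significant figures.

R ≈ 5.918×10⁶ m

L = 4πR²σT⁴ ⇒ R = √(L/(4πσT⁴)).
σT⁴ = 89.8162 W/m², so R = √(3.9529×10¹⁶/(4π×89.8162)) = 5.918×10⁶ m.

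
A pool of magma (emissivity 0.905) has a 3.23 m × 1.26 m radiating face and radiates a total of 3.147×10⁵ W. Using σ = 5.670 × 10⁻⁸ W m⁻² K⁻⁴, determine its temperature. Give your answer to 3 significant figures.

Area A = 3.23 × 1.26 = 4.0698 m².
P = εσAT⁴ ⇒ T = (P/(εσA))^(1/4) = (3.147×10⁵/(0.905×5.670×10⁻⁸×4.0698))^(1/4) = 1.11×10³ K.

T ≈ 1.11×10³ K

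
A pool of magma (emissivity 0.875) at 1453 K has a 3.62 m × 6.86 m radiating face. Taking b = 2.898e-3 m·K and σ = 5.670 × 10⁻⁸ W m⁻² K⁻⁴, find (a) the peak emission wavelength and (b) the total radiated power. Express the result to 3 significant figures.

(a) λ_max = b/T = 2.898×10⁻³/1453 = 1.994×10⁻⁶ m = 1.99×10³ nm.
Area A = 3.62 × 6.86 = 24.8332 m².
(b) P = εσAT⁴ = 0.875×5.670×10⁻⁸×24.8332×(1453)⁴ = 5.49×10⁶ W.

λ_max ≈ 1.99×10³ nm; P ≈ 5.49×10⁶ W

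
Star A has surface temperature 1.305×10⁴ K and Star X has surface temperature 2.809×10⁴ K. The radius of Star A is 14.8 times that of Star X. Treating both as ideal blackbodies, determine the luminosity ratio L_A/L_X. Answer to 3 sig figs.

L_A/L_X ≈ 10.2

L ∝ R²T⁴, so L_A/L_X = (R_A/R_X)²(T_A/T_X)⁴ = (14.8)² × (1.305×10⁴/2.809×10⁴)⁴ = 219.04 × 0.0465838 = 10.2.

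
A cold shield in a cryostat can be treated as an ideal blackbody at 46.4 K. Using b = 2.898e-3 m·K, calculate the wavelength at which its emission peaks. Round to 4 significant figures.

λ_max ≈ 62.46 μm

Wien's displacement law: λ_max = b/T = (2.898×10⁻³ m·K)/(46.4 K) = 6.2457×10⁻⁵ m.
That is 62.46 μm, in the infrared range.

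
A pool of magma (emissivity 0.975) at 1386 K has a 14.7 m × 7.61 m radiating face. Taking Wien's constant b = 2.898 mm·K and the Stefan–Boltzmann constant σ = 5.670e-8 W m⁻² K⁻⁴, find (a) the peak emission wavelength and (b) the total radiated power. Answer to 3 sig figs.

λ_max ≈ 2.09×10³ nm; P ≈ 2.28×10⁷ W

(a) λ_max = b/T = 2.898×10⁻³/1386 = 2.091×10⁻⁶ m = 2.09×10³ nm.
Area A = 14.7 × 7.61 = 111.867 m².
(b) P = εσAT⁴ = 0.975×5.670×10⁻⁸×111.867×(1386)⁴ = 2.28×10⁷ W.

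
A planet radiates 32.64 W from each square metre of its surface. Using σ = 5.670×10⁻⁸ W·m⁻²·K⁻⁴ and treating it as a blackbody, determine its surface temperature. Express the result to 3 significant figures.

I = σT⁴, so T = (I/σ)^(1/4) = (32.64/(5.670×10⁻⁸))^(1/4) = 155 K.

T ≈ 155 K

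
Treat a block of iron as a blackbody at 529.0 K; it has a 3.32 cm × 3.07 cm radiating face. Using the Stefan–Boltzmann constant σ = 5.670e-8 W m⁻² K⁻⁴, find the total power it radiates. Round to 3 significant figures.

P ≈ 4.53 W

Area A = 0.0332 × 0.0307 = 1.01924×10⁻³ m².
P = σAT⁴ = 5.670×10⁻⁸ × 1.01924×10⁻³ × (529.0)⁴ = 4.53 W.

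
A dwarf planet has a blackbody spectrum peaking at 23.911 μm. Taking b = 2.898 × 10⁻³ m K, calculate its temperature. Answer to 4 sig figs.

T ≈ 121.2 K

Wien's law gives T = b/λ_max = (2.898×10⁻³ m·K)/(2.3911×10⁻⁵ m) = 121.2 K.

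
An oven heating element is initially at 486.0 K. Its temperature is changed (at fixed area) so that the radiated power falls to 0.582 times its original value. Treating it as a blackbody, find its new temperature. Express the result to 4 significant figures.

T₂ ≈ 424.5 K

P ∝ T⁴, so T₂/T₁ = (P₂/P₁)^(1/4) = (0.582)^(1/4) = 0.873435.
T₂ = 486.0 × 0.873435 = 424.5 K.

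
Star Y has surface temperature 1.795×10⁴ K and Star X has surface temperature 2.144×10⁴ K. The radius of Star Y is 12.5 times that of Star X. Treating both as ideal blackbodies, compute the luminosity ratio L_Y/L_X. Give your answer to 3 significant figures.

L ∝ R²T⁴, so L_Y/L_X = (R_Y/R_X)²(T_Y/T_X)⁴ = (12.5)² × (1.795×10⁴/2.144×10⁴)⁴ = 156.25 × 0.491313 = 76.8.

L_Y/L_X ≈ 76.8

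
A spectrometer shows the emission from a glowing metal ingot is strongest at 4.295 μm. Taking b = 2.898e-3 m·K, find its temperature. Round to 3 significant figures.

T ≈ 675 K

Wien's law gives T = b/λ_max = (2.898×10⁻³ m·K)/(4.295×10⁻⁶ m) = 675 K.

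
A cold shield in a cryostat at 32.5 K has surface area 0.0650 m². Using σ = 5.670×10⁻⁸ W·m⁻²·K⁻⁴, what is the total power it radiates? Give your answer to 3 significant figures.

P ≈ 4.11×10⁻³ W

Area A = 0.0650 m².
P = σAT⁴ = 5.670×10⁻⁸ × 0.0650 × (32.5)⁴ = 4.11×10⁻³ W.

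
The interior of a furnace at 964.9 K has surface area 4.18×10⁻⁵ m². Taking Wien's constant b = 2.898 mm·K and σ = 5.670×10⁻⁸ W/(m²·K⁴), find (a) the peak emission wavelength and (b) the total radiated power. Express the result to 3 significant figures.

(a) λ_max = b/T = 2.898×10⁻³/964.9 = 3.003×10⁻⁶ m = 3.00 μm.
Area A = 4.18×10⁻⁵ m².
(b) P = σAT⁴ = 5.670×10⁻⁸×4.18×10⁻⁵×(964.9)⁴ = 2.05 W.

λ_max ≈ 3.00 μm; P ≈ 2.05 W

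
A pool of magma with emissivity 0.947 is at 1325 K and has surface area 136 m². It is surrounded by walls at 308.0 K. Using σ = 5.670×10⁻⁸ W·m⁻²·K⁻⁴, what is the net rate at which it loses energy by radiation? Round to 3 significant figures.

Area A = 136 m².
Net radiated power P_net = εσA(T⁴ − T₀⁴) = 0.947×5.670×10⁻⁸×136×(1325⁴ − 308.0⁴).
T⁴ − T₀⁴ = 3.08222×10¹² − 8.99918×10⁹ = 3.07322×10¹² K⁴, so P_net = 2.24×10⁷ W.

Net loss ≈ 2.24×10⁷ W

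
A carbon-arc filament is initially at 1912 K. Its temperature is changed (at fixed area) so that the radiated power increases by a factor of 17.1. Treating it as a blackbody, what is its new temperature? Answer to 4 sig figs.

P ∝ T⁴, so T₂/T₁ = (P₂/P₁)^(1/4) = (17.1)^(1/4) = 2.03352.
T₂ = 1912 × 2.03352 = 3888 K.

T₂ ≈ 3888 K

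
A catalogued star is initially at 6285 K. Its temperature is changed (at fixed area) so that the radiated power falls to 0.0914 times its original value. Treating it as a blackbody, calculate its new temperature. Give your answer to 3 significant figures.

P ∝ T⁴, so T₂/T₁ = (P₂/P₁)^(1/4) = (0.0914)^(1/4) = 0.549840.
T₂ = 6285 × 0.549840 = 3.46×10³ K.

T₂ ≈ 3.46×10³ K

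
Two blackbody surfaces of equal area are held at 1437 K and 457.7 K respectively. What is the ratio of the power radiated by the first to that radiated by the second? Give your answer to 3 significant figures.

With equal areas, P₁/P₂ = (T₁/T₂)⁴ = (1437/457.7)⁴ = 97.2.

P₁/P₂ ≈ 97.2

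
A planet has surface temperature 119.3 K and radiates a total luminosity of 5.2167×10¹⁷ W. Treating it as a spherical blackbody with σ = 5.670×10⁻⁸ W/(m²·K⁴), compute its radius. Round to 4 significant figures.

L = 4πR²σT⁴ ⇒ R = √(L/(4πσT⁴)).
σT⁴ = 11.4854 W/m², so R = √(5.2167×10¹⁷/(4π×11.4854)) = 6.012×10⁷ m.

R ≈ 6.012×10⁷ m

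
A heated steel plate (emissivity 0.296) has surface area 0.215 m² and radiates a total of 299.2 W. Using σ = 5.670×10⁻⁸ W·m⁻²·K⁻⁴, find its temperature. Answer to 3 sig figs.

Area A = 0.215 m².
P = εσAT⁴ ⇒ T = (P/(εσA))^(1/4) = (299.2/(0.296×5.670×10⁻⁸×0.215))^(1/4) = 537 K.

T ≈ 537 K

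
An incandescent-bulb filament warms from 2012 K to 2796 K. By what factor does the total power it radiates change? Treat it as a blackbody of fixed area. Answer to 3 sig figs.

P₂/P₁ ≈ 3.73

P ∝ T⁴, so P₂/P₁ = (T₂/T₁)⁴ = (2796/2012)⁴ = (1.38966)⁴ = 3.73.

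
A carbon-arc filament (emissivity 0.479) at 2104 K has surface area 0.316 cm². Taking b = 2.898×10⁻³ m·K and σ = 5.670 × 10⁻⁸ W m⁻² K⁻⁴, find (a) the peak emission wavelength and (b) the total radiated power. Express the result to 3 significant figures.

(a) λ_max = b/T = 2.898×10⁻³/2104 = 1.377×10⁻⁶ m = 1.38×10³ nm.
Area A = 0.316 cm² = 3.16×10⁻⁵ m².
(b) P = εσAT⁴ = 0.479×5.670×10⁻⁸×3.16×10⁻⁵×(2104)⁴ = 16.8 W.

λ_max ≈ 1.38×10³ nm; P ≈ 16.8 W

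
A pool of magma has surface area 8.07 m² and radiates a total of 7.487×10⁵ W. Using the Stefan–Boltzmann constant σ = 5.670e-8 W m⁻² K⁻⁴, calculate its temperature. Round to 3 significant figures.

Area A = 8.07 m².
P = σAT⁴ ⇒ T = (P/(σA))^(1/4) = (7.487×10⁵/(5.670×10⁻⁸×8.07))^(1/4) = 1.13×10³ K.

T ≈ 1.13×10³ K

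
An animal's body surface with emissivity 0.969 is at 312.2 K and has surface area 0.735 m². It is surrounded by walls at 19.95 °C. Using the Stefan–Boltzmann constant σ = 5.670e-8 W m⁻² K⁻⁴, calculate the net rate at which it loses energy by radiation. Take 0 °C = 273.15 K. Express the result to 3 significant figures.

Surroundings: T = 19.95 °C + 273.15 = 293.10 K.
Area A = 0.735 m².
Net radiated power P_net = εσA(T⁴ − T₀⁴) = 0.969×5.670×10⁻⁸×0.735×(312.2⁴ − 293.10⁴).
T⁴ − T₀⁴ = 9.50017×10⁹ − 7.38012×10⁹ = 2.12005×10⁹ K⁴, so P_net = 85.6 W.

Net loss ≈ 85.6 W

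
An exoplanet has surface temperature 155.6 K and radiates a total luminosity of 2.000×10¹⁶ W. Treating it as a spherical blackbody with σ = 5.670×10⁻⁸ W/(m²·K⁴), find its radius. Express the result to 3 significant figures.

R ≈ 6.92×10⁶ m

L = 4πR²σT⁴ ⇒ R = √(L/(4πσT⁴)).
σT⁴ = 33.2370 W/m², so R = √(2.000×10¹⁶/(4π×33.2370)) = 6.92×10⁶ m.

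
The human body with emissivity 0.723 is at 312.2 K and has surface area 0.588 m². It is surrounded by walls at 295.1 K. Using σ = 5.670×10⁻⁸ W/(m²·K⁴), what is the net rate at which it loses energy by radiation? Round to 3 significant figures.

Area A = 0.588 m².
Net radiated power P_net = εσA(T⁴ − T₀⁴) = 0.723×5.670×10⁻⁸×0.588×(312.2⁴ − 295.1⁴).
T⁴ − T₀⁴ = 9.50017×10⁹ − 7.58362×10⁹ = 1.91655×10⁹ K⁴, so P_net = 46.2 W.

Net loss ≈ 46.2 W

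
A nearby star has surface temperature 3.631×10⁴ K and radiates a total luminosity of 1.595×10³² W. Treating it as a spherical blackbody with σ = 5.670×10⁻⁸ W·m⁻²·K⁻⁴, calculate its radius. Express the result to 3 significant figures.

R ≈ 1.13×10¹⁰ m

L = 4πR²σT⁴ ⇒ R = √(L/(4πσT⁴)).
σT⁴ = 9.85571×10¹⁰ W/m², so R = √(1.595×10³²/(4π×9.85571×10¹⁰)) = 1.13×10¹⁰ m.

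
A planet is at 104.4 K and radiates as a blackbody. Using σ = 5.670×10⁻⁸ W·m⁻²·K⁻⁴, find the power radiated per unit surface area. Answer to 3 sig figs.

Stefan–Boltzmann: I = σT⁴ = 5.670×10⁻⁸ × (104.4)⁴ = 6.74 W/m².

I ≈ 6.74 W/m²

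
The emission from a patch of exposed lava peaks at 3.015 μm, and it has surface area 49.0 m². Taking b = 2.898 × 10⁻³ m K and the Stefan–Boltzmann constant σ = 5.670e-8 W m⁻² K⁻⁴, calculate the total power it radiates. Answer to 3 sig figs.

Wien's law: T = b/λ_max = 2.898×10⁻³/3.015×10⁻⁶ = 961.194 K.
Area A = 49.0 m².
Then P = σAT⁴ = 5.670×10⁻⁸×49.0×(961.194)⁴ = 2.37×10⁶ W.

P ≈ 2.37×10⁶ W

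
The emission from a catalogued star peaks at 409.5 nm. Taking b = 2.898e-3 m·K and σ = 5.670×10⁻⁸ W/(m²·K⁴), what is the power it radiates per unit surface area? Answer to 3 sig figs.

Wien's law: T = b/λ_max = 2.898×10⁻³/4.095×10⁻⁷ = 7076.92 K.
Then I = σT⁴ = 5.670×10⁻⁸×(7076.92)⁴ = 1.42×10⁸ W/m².

I ≈ 1.42×10⁸ W/m²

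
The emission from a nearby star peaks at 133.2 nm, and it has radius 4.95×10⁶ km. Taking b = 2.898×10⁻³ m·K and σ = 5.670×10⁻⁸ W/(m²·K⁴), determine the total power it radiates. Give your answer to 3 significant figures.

Wien's law: T = b/λ_max = 2.898×10⁻³/1.332×10⁻⁷ = 21756.8 K.
Surface area A = 4πR² = 4π(4.95×10⁹ m)² = 3.07907×10²⁰ m².
Then P = σAT⁴ = 5.670×10⁻⁸×3.07907×10²⁰×(21756.8)⁴ = 3.91×10³⁰ W.

P ≈ 3.91×10³⁰ W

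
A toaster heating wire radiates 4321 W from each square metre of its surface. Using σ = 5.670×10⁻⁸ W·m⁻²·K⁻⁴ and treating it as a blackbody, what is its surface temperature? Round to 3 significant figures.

I = σT⁴, so T = (I/σ)^(1/4) = (4321/(5.670×10⁻⁸))^(1/4) = 525 K.

T ≈ 525 K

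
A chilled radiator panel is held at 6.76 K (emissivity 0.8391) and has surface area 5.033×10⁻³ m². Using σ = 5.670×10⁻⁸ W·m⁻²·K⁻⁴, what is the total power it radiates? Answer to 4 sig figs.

Area A = 5.033×10⁻³ m².
P = εσAT⁴ = 0.8391 × 5.670×10⁻⁸ × 5.033×10⁻³ × (6.76)⁴ = 5.000×10⁻⁷ W.

P ≈ 5.000×10⁻⁷ W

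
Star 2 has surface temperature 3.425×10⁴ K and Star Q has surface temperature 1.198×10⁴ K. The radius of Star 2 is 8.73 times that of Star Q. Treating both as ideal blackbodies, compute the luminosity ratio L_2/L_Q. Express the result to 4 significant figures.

L_2/L_Q ≈ 5091

L ∝ R²T⁴, so L_2/L_Q = (R_2/R_Q)²(T_2/T_Q)⁴ = (8.73)² × (3.425×10⁴/1.198×10⁴)⁴ = 76.2129 × 66.8059 = 5091.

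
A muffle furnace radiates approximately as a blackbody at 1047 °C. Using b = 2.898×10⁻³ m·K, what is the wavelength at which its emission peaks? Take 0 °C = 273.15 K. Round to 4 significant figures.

T = 1047 °C + 273.15 = 1320.15 K.
Wien's displacement law: λ_max = b/T = (2.898×10⁻³ m·K)/(1320.15 K) = 2.1952×10⁻⁶ m.
That is 2.195 μm, in the infrared range.

λ_max ≈ 2.195 μm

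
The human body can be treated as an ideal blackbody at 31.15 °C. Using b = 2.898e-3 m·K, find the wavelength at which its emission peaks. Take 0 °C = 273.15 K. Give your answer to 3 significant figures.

λ_max ≈ 9.52 μm

T = 31.15 °C + 273.15 = 304.30 K.
Wien's displacement law: λ_max = b/T = (2.898×10⁻³ m·K)/(304.30 K) = 9.523×10⁻⁶ m.
That is 9.52 μm, in the infrared range.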